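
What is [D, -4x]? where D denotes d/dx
-4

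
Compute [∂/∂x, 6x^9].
54 x^{8}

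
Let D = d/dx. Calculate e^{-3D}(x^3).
x^{3} - 9 x^{2} + 27 x - 27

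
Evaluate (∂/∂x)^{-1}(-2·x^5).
- \frac{x^{6}}{3}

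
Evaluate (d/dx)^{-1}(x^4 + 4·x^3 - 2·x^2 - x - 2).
\frac{x^{5}}{5} + x^{4} - \frac{2 x^{3}}{3} - \frac{x^{2}}{2} - 2 x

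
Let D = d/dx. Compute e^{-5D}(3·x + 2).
3 x - 13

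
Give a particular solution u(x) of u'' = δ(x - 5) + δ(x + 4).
\frac{|x - 5|}{2} + \frac{|x + 4|}{2}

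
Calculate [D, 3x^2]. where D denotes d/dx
6 x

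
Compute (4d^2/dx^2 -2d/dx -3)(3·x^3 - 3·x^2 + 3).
- 9 x^{3} - 9 x^{2} + 84 x - 33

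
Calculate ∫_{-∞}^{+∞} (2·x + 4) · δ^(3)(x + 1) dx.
0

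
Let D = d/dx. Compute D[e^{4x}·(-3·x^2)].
6 x \left(- 2 x - 1\right) e^{4 x}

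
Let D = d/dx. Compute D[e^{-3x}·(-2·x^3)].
6 x^{2} \left(x - 1\right) e^{- 3 x}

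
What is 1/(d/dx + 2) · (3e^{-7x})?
- \frac{3 e^{- 7 x}}{5}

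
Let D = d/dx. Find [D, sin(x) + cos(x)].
- \sin{\left(x \right)} + \cos{\left(x \right)}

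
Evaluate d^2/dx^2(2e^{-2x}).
8 e^{- 2 x}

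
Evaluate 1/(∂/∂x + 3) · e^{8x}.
\frac{e^{8 x}}{11}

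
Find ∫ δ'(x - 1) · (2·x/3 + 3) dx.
- \frac{2}{3}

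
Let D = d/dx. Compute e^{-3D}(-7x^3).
- 7 x^{3} + 63 x^{2} - 189 x + 189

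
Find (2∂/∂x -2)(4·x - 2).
12 - 8 x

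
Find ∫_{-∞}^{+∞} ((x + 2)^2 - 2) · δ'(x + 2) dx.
0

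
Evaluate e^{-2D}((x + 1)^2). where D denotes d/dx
x^{2} - 2 x + 1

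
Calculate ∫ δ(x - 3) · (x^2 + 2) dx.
11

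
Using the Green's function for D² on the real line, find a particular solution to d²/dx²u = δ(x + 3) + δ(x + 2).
\frac{|x + 3|}{2} + \frac{|x + 2|}{2}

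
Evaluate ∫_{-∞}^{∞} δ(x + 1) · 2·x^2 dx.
2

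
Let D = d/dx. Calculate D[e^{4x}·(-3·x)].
\left(- 12 x - 3\right) e^{4 x}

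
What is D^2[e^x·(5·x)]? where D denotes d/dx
5 \left(x + 2\right) e^{x}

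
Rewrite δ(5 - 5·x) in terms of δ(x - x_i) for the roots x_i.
\frac{\delta(x - 1)}{5}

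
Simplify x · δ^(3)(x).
-3\delta^{(2)}(x)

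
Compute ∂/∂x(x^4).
4 x^{3}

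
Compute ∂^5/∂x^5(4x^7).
10080 x^{2}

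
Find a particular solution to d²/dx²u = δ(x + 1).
\frac{|x + 1|}{2}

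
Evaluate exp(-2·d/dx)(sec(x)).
\sec{\left(x - 2 \right)}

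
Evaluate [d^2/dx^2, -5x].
-10\frac{d}{dx}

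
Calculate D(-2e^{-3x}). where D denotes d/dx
6 e^{- 3 x}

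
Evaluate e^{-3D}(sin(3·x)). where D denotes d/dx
\sin{\left(3 x - 9 \right)}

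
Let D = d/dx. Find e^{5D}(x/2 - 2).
\frac{x}{2} + \frac{1}{2}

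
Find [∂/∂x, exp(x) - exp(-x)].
2 \cosh{\left(x \right)}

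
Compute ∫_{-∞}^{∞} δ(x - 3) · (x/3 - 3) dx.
-2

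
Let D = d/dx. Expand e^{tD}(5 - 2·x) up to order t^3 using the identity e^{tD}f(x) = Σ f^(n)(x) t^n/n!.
- 2 t - 2 x + 5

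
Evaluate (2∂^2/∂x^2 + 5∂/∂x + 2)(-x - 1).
- 2 x - 7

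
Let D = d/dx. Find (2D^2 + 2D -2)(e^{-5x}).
38 e^{- 5 x}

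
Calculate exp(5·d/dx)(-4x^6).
- 4 x^{6} - 120 x^{5} - 1500 x^{4} - 10000 x^{3} - 37500 x^{2} - 75000 x - 62500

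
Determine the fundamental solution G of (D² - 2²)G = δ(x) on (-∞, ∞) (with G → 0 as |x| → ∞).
-\frac{e^{-2|x|}}{4}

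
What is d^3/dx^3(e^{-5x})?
- 125 e^{- 5 x}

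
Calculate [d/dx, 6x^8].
48 x^{7}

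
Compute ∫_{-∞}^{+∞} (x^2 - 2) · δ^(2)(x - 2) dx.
2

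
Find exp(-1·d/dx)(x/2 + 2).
\frac{x}{2} + \frac{3}{2}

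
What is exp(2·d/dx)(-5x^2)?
- 5 x^{2} - 20 x - 20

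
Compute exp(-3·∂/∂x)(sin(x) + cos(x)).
\sqrt{2} \cos{\left(- x + \frac{\pi}{4} + 3 \right)}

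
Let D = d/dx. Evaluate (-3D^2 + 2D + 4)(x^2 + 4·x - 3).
4 x^{2} + 20 x - 10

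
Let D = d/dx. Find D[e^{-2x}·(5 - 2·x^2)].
2 \left(2 x^{2} - 2 x - 5\right) e^{- 2 x}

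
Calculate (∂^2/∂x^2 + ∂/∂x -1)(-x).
x - 1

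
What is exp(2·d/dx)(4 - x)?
2 - x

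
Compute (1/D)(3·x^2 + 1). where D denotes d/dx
x^{3} + x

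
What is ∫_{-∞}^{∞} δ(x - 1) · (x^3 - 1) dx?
0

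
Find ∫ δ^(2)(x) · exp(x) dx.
1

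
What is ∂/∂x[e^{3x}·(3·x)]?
\left(9 x + 3\right) e^{3 x}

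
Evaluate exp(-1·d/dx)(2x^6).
2 x^{6} - 12 x^{5} + 30 x^{4} - 40 x^{3} + 30 x^{2} - 12 x + 2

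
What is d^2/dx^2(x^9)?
72 x^{7}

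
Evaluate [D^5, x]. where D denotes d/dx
5D^{4}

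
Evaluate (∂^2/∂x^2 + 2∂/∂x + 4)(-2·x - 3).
- 8 x - 16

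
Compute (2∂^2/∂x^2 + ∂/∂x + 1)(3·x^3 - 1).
3 x^{3} + 9 x^{2} + 36 x - 1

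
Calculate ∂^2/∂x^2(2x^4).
24 x^{2}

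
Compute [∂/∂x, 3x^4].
12 x^{3}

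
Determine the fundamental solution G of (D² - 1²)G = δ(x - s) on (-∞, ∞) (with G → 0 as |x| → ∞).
-\frac{e^{-|x-s|}}{2}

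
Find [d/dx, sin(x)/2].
\frac{\cos{\left(x \right)}}{2}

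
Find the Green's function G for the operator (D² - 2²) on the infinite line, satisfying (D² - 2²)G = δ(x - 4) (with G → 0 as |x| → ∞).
-\frac{e^{-2|x - 4|}}{4}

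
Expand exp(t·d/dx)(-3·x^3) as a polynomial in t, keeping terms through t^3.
- 3 t^{3} - 9 t^{2} x - 9 t x^{2} - 3 x^{3}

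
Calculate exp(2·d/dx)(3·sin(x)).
3 \sin{\left(x + 2 \right)}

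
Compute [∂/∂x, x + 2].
1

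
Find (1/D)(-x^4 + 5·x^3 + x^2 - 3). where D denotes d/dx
- \frac{x^{5}}{5} + \frac{5 x^{4}}{4} + \frac{x^{3}}{3} - 3 x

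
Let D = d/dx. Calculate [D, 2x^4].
8 x^{3}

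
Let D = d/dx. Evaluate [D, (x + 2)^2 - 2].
2 x + 4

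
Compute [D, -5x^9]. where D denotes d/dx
- 45 x^{8}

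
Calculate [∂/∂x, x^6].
6 x^{5}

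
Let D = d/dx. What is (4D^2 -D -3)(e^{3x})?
30 e^{3 x}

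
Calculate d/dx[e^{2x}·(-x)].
\left(- 2 x - 1\right) e^{2 x}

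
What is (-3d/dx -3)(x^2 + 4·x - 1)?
- 3 x^{2} - 18 x - 9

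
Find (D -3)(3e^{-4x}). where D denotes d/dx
- 21 e^{- 4 x}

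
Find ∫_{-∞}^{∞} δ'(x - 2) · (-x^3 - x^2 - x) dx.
17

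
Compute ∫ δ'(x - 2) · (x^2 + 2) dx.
-4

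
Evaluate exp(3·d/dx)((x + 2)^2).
x^{2} + 10 x + 25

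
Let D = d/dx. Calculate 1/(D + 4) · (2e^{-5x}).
- 2 e^{- 5 x}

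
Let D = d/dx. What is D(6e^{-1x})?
- 6 e^{- x}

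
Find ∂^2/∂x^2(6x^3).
36 x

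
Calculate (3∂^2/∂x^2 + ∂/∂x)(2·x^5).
10 x^{3} \left(x + 12\right)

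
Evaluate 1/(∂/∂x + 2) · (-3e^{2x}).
- \frac{3 e^{2 x}}{4}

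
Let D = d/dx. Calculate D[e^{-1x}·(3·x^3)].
3 x^{2} \left(3 - x\right) e^{- x}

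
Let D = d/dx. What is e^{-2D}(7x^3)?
7 x^{3} - 42 x^{2} + 84 x - 56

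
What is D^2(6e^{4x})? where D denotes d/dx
96 e^{4 x}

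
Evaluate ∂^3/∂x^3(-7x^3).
-42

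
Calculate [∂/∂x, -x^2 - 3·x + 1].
- 2 x - 3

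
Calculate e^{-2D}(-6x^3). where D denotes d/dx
- 6 x^{3} + 36 x^{2} - 72 x + 48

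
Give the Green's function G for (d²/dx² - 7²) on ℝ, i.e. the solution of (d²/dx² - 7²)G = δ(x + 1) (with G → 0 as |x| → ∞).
-\frac{e^{-7|x + 1|}}{14}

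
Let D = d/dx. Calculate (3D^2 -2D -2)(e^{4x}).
38 e^{4 x}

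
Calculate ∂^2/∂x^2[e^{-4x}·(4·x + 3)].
16 \left(4 x + 1\right) e^{- 4 x}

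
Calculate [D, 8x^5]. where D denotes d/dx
40 x^{4}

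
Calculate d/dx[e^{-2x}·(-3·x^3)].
x^{2} \left(6 x - 9\right) e^{- 2 x}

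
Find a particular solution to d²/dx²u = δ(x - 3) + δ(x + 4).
\frac{|x - 3|}{2} + \frac{|x + 4|}{2}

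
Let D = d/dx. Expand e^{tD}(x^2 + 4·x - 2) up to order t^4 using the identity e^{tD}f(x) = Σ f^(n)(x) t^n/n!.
t^{2} + 2 t \left(x + 2\right) + x^{2} + 4 x - 2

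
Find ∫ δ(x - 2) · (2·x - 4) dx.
0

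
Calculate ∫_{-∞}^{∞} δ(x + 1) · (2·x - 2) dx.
-4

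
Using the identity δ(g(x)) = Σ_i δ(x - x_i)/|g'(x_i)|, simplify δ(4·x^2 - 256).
\frac{\delta(x - 8) + \delta(x + 8)}{64}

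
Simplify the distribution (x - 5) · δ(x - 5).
0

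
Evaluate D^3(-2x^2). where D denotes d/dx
0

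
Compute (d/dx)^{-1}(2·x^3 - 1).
\frac{x^{4}}{2} - x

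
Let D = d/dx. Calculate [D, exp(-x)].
- e^{- x}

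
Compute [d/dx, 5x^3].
15 x^{2}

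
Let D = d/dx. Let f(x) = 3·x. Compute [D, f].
3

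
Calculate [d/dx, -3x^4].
- 12 x^{3}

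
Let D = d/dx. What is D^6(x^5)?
0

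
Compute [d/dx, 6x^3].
18 x^{2}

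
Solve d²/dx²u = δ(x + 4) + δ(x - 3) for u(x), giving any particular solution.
\frac{|x + 4|}{2} + \frac{|x - 3|}{2}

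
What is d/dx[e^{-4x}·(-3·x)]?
3 \left(4 x - 1\right) e^{- 4 x}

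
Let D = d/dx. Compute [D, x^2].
2 x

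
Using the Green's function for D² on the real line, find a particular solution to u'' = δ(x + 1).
\frac{|x + 1|}{2}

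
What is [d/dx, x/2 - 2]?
\frac{1}{2}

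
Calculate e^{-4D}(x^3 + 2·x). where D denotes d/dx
x^{3} - 12 x^{2} + 50 x - 72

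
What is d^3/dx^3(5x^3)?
30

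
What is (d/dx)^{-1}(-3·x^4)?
- \frac{3 x^{5}}{5}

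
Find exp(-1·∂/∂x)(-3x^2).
- 3 x^{2} + 6 x - 3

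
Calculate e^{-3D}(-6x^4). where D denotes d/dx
- 6 x^{4} + 72 x^{3} - 324 x^{2} + 648 x - 486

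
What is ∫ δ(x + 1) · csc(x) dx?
- \csc{\left(1 \right)}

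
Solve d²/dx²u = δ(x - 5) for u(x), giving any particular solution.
\frac{|x - 5|}{2}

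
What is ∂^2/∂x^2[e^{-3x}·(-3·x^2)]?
3 \left(- 9 x^{2} + 12 x - 2\right) e^{- 3 x}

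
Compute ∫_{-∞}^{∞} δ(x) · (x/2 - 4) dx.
-4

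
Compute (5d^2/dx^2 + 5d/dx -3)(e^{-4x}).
57 e^{- 4 x}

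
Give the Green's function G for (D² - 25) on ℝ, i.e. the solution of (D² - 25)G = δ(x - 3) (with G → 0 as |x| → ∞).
-\frac{e^{-5|x - 3|}}{10}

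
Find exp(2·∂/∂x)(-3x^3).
- 3 x^{3} - 18 x^{2} - 36 x - 24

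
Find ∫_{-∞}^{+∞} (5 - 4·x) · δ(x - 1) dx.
1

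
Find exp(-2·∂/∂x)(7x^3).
7 x^{3} - 42 x^{2} + 84 x - 56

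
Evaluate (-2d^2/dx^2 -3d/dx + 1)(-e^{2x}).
13 e^{2 x}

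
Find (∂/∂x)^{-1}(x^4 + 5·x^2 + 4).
\frac{x^{5}}{5} + \frac{5 x^{3}}{3} + 4 x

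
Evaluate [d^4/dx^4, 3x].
12\frac{d^{3}}{dx^{3}}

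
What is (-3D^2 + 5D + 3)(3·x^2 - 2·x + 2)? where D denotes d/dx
9 x^{2} + 24 x - 22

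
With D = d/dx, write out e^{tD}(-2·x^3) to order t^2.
2 x \left(- 3 t^{2} - 3 t x - x^{2}\right)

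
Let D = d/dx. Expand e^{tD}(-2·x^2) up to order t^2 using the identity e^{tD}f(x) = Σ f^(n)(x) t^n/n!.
- 2 t^{2} - 4 t x - 2 x^{2}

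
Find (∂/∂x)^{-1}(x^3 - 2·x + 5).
\frac{x^{4}}{4} - x^{2} + 5 x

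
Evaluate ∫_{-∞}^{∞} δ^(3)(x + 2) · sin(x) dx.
\cos{\left(2 \right)}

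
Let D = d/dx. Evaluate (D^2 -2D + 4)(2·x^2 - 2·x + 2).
8 x^{2} - 16 x + 16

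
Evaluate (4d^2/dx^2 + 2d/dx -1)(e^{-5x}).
89 e^{- 5 x}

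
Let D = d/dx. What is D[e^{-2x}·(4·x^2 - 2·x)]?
2 \left(- 4 x^{2} + 6 x - 1\right) e^{- 2 x}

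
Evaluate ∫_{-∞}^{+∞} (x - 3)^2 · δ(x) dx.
9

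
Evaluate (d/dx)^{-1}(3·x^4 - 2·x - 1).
\frac{3 x^{5}}{5} - x^{2} - x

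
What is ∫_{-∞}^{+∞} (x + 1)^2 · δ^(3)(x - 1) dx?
0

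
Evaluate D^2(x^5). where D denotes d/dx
20 x^{3}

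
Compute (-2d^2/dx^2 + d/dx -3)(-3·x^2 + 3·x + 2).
9 x^{2} - 15 x + 9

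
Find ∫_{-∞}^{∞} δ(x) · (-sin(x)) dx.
0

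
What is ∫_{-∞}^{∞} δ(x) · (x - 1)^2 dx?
1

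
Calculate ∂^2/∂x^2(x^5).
20 x^{3}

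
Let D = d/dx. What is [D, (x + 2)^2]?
2 x + 4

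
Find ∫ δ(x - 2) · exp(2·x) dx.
e^{4}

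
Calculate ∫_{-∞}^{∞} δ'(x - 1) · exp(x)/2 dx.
- \frac{e}{2}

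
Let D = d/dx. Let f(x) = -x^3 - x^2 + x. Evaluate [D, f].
- 3 x^{2} - 2 x + 1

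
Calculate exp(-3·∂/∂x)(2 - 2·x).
8 - 2 x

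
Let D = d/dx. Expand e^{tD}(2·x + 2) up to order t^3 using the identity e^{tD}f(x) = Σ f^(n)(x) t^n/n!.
2 t + 2 x + 2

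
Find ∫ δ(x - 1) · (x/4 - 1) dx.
- \frac{3}{4}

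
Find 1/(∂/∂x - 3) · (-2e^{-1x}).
\frac{e^{- x}}{2}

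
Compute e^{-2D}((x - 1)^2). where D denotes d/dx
x^{2} - 6 x + 9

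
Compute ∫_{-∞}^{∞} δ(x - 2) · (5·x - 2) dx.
8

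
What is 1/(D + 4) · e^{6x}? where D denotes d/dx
\frac{e^{6 x}}{10}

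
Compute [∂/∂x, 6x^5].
30 x^{4}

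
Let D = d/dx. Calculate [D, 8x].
8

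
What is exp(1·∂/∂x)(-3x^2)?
- 3 x^{2} - 6 x - 3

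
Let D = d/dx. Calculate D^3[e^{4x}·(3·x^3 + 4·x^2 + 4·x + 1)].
\left(192 x^{3} + 688 x^{2} + 856 x + 370\right) e^{4 x}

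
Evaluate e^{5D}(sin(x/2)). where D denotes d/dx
\sin{\left(\frac{x}{2} + \frac{5}{2} \right)}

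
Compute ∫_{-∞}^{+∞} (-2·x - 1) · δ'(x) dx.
2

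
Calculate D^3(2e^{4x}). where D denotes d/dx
128 e^{4 x}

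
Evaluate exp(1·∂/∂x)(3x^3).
3 x^{3} + 9 x^{2} + 9 x + 3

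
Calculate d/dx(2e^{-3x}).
- 6 e^{- 3 x}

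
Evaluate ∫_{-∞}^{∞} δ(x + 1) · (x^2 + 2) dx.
3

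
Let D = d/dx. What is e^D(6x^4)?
6 x^{4} + 24 x^{3} + 36 x^{2} + 24 x + 6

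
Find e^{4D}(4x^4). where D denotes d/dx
4 x^{4} + 64 x^{3} + 384 x^{2} + 1024 x + 1024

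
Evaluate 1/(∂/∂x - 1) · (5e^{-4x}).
- e^{- 4 x}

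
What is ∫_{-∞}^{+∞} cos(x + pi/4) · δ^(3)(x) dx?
- \frac{\sqrt{2}}{2}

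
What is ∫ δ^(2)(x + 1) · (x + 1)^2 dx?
2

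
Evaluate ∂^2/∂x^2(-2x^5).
- 40 x^{3}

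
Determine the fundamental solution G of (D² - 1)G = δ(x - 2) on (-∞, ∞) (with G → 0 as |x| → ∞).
-\frac{e^{-|x - 2|}}{2}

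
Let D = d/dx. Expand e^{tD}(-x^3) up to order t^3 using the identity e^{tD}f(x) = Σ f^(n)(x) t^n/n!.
- t^{3} - 3 t^{2} x - 3 t x^{2} - x^{3}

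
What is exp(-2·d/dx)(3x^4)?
3 x^{4} - 24 x^{3} + 72 x^{2} - 96 x + 48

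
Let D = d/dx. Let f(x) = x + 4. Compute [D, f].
1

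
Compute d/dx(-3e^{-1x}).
3 e^{- x}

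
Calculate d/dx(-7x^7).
- 49 x^{6}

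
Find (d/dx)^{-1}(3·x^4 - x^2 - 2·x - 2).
\frac{3 x^{5}}{5} - \frac{x^{3}}{3} - x^{2} - 2 x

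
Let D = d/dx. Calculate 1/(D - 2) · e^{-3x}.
- \frac{e^{- 3 x}}{5}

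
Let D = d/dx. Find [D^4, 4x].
16D^{3}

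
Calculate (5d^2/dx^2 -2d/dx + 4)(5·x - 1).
20 x - 14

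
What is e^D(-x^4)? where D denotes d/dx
- x^{4} - 4 x^{3} - 6 x^{2} - 4 x - 1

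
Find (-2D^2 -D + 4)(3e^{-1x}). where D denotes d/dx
9 e^{- x}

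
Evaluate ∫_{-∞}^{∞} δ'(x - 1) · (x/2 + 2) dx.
- \frac{1}{2}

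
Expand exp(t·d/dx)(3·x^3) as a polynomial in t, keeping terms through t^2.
3 x \left(3 t^{2} + 3 t x + x^{2}\right)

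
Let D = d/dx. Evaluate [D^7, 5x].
35D^{6}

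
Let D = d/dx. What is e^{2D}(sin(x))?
\sin{\left(x + 2 \right)}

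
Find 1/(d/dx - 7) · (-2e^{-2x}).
\frac{2 e^{- 2 x}}{9}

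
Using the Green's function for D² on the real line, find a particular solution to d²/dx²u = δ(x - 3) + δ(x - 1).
\frac{|x - 3|}{2} + \frac{|x - 1|}{2}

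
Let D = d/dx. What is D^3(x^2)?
0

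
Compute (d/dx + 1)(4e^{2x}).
12 e^{2 x}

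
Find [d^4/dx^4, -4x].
-16\frac{d^{3}}{dx^{3}}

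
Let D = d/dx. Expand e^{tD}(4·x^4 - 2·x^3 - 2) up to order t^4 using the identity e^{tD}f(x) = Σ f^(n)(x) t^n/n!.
4 t^{4} + 2 t^{3} \left(8 x - 1\right) + 6 t^{2} x \left(4 x - 1\right) + 2 t x^{2} \left(8 x - 3\right) + 4 x^{4} - 2 x^{3} - 2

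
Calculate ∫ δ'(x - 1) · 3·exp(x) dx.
- 3 e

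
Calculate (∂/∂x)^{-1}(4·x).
2 x^{2}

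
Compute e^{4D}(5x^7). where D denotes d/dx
5 x^{7} + 140 x^{6} + 1680 x^{5} + 11200 x^{4} + 44800 x^{3} + 107520 x^{2} + 143360 x + 81920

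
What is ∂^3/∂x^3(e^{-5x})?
- 125 e^{- 5 x}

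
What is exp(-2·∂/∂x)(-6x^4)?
- 6 x^{4} + 48 x^{3} - 144 x^{2} + 192 x - 96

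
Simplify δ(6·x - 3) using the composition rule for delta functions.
\frac{\delta(x - 1/2)}{6}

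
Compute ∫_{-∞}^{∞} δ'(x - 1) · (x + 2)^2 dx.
-6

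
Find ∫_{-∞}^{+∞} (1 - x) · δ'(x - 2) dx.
1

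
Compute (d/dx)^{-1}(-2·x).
- x^{2}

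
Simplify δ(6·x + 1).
\frac{\delta(x + 1/6)}{6}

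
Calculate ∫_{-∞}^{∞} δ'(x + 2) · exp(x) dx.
- \frac{1}{e^{2}}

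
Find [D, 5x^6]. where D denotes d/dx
30 x^{5}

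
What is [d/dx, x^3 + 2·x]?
3 x^{2} + 2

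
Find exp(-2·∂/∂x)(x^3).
x^{3} - 6 x^{2} + 12 x - 8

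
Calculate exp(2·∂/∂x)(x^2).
x^{2} + 4 x + 4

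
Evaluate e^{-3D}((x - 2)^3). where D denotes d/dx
x^{3} - 15 x^{2} + 75 x - 125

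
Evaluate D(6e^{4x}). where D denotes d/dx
24 e^{4 x}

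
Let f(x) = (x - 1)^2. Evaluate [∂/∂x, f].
2 x - 2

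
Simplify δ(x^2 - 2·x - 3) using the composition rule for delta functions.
\frac{\delta(x + 1) + \delta(x - 3)}{4}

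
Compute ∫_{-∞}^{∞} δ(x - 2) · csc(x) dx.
\csc{\left(2 \right)}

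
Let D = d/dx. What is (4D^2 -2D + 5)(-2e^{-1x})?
- 22 e^{- x}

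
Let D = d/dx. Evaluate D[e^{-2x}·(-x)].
\left(2 x - 1\right) e^{- 2 x}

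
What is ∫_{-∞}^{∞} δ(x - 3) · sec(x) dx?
\sec{\left(3 \right)}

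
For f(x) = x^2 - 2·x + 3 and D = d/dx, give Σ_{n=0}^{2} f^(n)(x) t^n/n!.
t^{2} + 2 t \left(x - 1\right) + x^{2} - 2 x + 3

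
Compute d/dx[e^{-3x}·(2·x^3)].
6 x^{2} \left(1 - x\right) e^{- 3 x}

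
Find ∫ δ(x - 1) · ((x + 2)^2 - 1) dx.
8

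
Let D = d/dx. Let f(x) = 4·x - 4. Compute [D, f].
4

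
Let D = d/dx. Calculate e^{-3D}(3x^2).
3 x^{2} - 18 x + 27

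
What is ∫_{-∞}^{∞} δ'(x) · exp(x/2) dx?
- \frac{1}{2}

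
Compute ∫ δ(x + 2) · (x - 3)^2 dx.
25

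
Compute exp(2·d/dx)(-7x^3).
- 7 x^{3} - 42 x^{2} - 84 x - 56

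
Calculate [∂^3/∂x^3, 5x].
15\frac{d^{2}}{dx^{2}}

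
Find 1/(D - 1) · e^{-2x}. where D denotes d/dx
- \frac{e^{- 2 x}}{3}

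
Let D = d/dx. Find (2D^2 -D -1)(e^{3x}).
14 e^{3 x}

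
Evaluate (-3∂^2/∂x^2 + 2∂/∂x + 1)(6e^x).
0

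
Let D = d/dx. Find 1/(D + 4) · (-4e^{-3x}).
- 4 e^{- 3 x}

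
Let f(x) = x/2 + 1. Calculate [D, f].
\frac{1}{2}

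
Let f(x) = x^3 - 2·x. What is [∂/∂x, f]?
3 x^{2} - 2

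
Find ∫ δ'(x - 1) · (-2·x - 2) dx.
2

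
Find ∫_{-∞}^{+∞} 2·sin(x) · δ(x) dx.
0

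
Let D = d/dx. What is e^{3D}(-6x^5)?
- 6 x^{5} - 90 x^{4} - 540 x^{3} - 1620 x^{2} - 2430 x - 1458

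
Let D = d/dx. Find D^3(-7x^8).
- 2352 x^{5}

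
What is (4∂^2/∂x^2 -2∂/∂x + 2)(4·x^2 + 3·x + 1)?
8 x^{2} - 10 x + 28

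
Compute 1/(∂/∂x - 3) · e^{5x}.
\frac{e^{5 x}}{2}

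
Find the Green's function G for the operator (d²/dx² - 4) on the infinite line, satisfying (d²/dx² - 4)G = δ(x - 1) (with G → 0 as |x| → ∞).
-\frac{e^{-2|x - 1|}}{4}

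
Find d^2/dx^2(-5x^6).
- 150 x^{4}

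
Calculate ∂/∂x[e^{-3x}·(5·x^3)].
15 x^{2} \left(1 - x\right) e^{- 3 x}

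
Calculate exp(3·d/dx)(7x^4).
7 x^{4} + 84 x^{3} + 378 x^{2} + 756 x + 567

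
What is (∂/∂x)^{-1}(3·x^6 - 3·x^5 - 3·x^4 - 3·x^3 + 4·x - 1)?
\frac{3 x^{7}}{7} - \frac{x^{6}}{2} - \frac{3 x^{5}}{5} - \frac{3 x^{4}}{4} + 2 x^{2} - x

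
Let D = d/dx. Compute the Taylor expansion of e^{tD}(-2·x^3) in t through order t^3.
- 2 t^{3} - 6 t^{2} x - 6 t x^{2} - 2 x^{3}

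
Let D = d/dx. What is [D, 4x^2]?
8 x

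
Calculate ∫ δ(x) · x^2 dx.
0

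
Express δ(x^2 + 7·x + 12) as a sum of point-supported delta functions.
\frac{\delta(x + 3) + \delta(x + 4)}{1}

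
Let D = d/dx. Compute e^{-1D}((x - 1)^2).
x^{2} - 4 x + 4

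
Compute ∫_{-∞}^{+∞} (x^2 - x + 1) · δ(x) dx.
1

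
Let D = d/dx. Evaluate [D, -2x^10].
- 20 x^{9}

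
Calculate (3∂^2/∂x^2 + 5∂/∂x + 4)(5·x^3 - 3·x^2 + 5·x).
20 x^{3} + 63 x^{2} + 80 x + 7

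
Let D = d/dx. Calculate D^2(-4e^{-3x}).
- 36 e^{- 3 x}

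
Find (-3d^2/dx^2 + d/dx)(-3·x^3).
9 x \left(6 - x\right)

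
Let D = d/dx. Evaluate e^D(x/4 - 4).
\frac{x}{4} - \frac{15}{4}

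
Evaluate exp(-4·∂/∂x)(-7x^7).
- 7 x^{7} + 196 x^{6} - 2352 x^{5} + 15680 x^{4} - 62720 x^{3} + 150528 x^{2} - 200704 x + 114688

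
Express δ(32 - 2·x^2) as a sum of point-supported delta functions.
\frac{\delta(x - 4) + \delta(x + 4)}{16}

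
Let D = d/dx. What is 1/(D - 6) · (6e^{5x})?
- 6 e^{5 x}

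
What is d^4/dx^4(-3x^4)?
-72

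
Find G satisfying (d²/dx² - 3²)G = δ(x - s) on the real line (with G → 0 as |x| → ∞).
-\frac{e^{-3|x-s|}}{6}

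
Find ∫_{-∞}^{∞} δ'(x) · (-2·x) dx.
2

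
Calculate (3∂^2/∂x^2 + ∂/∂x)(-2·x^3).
6 x \left(- x - 6\right)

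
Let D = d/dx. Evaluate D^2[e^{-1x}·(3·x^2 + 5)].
\left(3 x^{2} - 12 x + 11\right) e^{- x}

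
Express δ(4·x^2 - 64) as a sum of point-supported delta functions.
\frac{\delta(x - 4) + \delta(x + 4)}{32}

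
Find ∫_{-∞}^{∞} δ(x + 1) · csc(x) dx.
- \csc{\left(1 \right)}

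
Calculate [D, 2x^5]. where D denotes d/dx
10 x^{4}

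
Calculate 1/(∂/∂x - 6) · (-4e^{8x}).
- 2 e^{8 x}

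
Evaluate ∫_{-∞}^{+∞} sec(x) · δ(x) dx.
1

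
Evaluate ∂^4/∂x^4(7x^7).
5880 x^{3}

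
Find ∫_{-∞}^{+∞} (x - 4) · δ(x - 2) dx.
-2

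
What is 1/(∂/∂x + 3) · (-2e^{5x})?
- \frac{e^{5 x}}{4}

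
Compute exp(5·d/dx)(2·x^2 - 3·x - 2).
2 x^{2} + 17 x + 33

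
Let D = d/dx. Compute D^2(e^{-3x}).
9 e^{- 3 x}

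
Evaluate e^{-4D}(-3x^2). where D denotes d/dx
- 3 x^{2} + 24 x - 48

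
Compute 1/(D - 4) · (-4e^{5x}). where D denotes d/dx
- 4 e^{5 x}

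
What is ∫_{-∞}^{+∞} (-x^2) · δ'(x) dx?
0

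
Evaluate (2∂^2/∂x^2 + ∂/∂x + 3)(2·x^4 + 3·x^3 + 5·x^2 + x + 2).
6 x^{4} + 17 x^{3} + 72 x^{2} + 49 x + 27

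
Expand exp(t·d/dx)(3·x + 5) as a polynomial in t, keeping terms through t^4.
3 t + 3 x + 5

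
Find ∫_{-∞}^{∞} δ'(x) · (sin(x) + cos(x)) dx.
-1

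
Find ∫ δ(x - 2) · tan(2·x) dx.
\tan{\left(4 \right)}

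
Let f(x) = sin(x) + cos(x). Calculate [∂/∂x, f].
- \sin{\left(x \right)} + \cos{\left(x \right)}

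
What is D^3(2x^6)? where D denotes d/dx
240 x^{3}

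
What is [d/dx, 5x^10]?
50 x^{9}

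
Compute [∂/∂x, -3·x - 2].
-3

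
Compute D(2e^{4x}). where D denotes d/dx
8 e^{4 x}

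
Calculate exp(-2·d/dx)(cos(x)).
\cos{\left(x - 2 \right)}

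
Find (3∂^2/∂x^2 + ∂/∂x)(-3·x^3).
9 x \left(- x - 6\right)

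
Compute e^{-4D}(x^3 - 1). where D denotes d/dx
x^{3} - 12 x^{2} + 48 x - 65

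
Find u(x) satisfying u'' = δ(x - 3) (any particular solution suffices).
\frac{|x - 3|}{2}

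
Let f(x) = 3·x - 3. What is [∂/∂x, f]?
3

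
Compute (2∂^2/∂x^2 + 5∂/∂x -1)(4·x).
20 - 4 x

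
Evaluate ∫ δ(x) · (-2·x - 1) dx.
-1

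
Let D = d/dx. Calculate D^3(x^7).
210 x^{4}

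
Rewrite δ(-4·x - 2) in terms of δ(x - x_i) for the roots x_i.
\frac{\delta(x + 1/2)}{4}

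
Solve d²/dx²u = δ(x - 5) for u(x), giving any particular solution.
\frac{|x - 5|}{2}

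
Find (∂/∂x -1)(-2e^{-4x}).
10 e^{- 4 x}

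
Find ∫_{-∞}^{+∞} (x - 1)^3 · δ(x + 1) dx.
-8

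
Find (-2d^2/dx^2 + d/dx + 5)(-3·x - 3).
- 15 x - 18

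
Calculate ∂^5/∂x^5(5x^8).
33600 x^{3}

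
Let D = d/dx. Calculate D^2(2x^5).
40 x^{3}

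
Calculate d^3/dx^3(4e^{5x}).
500 e^{5 x}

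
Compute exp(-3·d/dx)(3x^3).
3 x^{3} - 27 x^{2} + 81 x - 81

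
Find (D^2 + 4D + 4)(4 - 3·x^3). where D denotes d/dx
- 12 x^{3} - 36 x^{2} - 18 x + 16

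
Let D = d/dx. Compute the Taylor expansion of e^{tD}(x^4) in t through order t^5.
t^{4} + 4 t^{3} x + 6 t^{2} x^{2} + 4 t x^{3} + x^{4}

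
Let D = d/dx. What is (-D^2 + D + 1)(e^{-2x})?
- 5 e^{- 2 x}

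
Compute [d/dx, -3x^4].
- 12 x^{3}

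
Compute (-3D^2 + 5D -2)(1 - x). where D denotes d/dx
2 x - 7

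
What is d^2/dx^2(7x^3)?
42 x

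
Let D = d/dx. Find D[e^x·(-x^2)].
x \left(- x - 2\right) e^{x}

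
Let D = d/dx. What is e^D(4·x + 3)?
4 x + 7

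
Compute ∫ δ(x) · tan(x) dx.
0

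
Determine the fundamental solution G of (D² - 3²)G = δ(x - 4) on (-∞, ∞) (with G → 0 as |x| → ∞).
-\frac{e^{-3|x - 4|}}{6}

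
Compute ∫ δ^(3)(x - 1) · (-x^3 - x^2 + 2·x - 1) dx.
6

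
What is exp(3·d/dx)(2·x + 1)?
2 x + 7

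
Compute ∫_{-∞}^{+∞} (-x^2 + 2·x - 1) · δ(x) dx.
-1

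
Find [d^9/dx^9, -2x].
-18\frac{d^{8}}{dx^{8}}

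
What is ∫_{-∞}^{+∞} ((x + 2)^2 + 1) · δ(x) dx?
5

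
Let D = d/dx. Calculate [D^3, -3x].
-9D^{2}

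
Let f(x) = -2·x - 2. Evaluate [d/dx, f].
-2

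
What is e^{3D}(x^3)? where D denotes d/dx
x^{3} + 9 x^{2} + 27 x + 27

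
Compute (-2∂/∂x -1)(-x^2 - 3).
x^{2} + 4 x + 3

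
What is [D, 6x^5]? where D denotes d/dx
30 x^{4}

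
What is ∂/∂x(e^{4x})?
4 e^{4 x}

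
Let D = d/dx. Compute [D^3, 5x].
15D^{2}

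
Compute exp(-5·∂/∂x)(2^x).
2^{x - 5}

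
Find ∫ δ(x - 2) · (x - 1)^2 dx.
1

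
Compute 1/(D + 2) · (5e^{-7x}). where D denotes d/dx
- e^{- 7 x}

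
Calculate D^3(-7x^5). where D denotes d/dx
- 420 x^{2}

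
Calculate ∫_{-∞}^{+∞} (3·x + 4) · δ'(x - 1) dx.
-3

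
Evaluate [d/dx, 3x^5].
15 x^{4}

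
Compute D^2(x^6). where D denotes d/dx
30 x^{4}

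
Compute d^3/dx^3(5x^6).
600 x^{3}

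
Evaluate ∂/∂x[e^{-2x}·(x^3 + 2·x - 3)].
\left(- 2 x^{3} + 3 x^{2} - 4 x + 8\right) e^{- 2 x}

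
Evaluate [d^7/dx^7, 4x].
28\frac{d^{6}}{dx^{6}}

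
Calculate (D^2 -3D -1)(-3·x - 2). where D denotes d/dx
3 x + 11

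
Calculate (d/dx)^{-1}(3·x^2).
x^{3}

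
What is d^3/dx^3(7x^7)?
1470 x^{4}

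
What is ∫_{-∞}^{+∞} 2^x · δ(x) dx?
1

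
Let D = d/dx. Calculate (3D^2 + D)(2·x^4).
8 x^{2} \left(x + 9\right)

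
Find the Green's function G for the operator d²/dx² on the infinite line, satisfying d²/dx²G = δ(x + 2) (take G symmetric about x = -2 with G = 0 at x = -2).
\frac{|x + 2|}{2}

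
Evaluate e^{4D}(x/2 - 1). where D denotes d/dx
\frac{x}{2} + 1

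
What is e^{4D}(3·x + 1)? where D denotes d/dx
3 x + 13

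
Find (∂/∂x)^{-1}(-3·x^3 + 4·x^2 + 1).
- \frac{3 x^{4}}{4} + \frac{4 x^{3}}{3} + x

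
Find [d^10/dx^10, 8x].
80\frac{d^{9}}{dx^{9}}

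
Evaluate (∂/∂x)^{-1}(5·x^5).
\frac{5 x^{6}}{6}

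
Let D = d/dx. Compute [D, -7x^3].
- 21 x^{2}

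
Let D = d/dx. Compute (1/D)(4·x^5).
\frac{2 x^{6}}{3}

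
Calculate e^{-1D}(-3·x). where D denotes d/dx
3 - 3 x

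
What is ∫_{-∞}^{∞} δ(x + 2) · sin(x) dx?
- \sin{\left(2 \right)}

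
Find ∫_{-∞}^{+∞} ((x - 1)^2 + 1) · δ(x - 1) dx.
1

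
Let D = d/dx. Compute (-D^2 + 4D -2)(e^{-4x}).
- 34 e^{- 4 x}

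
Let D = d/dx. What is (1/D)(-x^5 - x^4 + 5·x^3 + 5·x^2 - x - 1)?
- \frac{x^{6}}{6} - \frac{x^{5}}{5} + \frac{5 x^{4}}{4} + \frac{5 x^{3}}{3} - \frac{x^{2}}{2} - x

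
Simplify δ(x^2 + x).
\frac{\delta(x + 1) + \delta(x)}{1}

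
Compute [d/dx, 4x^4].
16 x^{3}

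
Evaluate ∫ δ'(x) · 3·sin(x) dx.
-3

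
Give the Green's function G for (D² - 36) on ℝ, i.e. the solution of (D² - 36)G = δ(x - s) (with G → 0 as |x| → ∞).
-\frac{e^{-6|x-s|}}{12}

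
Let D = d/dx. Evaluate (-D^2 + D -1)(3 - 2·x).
2 x - 5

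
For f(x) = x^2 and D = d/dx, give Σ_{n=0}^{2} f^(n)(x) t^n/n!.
t^{2} + 2 t x + x^{2}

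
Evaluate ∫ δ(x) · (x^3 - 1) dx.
-1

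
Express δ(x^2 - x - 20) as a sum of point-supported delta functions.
\frac{\delta(x + 4) + \delta(x - 5)}{9}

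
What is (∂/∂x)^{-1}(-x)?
- \frac{x^{2}}{2}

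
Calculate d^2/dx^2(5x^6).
150 x^{4}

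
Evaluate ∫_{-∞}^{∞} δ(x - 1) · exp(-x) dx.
e^{-1}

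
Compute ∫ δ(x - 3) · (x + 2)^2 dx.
25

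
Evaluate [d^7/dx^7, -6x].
-42\frac{d^{6}}{dx^{6}}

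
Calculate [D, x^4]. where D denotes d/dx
4 x^{3}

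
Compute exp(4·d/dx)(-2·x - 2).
- 2 x - 10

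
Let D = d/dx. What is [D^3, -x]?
-3D^{2}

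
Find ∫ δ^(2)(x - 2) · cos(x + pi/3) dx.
- \cos{\left(\frac{\pi}{3} + 2 \right)}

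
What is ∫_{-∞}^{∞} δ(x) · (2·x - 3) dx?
-3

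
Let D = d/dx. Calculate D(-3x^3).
- 9 x^{2}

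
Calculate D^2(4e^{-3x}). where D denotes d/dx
36 e^{- 3 x}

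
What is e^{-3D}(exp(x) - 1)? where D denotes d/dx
e^{x - 3} - 1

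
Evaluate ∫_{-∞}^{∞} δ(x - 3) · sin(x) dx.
\sin{\left(3 \right)}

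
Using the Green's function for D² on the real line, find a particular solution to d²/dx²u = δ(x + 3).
\frac{|x + 3|}{2}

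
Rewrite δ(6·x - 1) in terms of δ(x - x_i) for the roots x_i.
\frac{\delta(x - 1/6)}{6}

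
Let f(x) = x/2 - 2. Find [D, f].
\frac{1}{2}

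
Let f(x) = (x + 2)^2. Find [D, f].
2 x + 4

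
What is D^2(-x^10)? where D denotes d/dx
- 90 x^{8}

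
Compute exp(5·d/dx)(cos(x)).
\cos{\left(x + 5 \right)}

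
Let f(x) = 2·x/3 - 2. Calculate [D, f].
\frac{2}{3}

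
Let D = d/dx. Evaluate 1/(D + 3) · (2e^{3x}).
\frac{e^{3 x}}{3}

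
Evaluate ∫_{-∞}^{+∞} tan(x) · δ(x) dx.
0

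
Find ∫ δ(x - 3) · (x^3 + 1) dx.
28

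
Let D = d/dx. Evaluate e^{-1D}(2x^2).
2 x^{2} - 4 x + 2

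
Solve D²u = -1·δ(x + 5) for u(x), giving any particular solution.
-\frac{|x + 5|}{2}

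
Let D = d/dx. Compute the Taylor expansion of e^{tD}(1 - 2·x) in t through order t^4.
- 2 t - 2 x + 1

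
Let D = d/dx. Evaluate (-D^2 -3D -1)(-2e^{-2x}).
- 2 e^{- 2 x}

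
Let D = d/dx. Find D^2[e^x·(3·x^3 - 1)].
\left(3 x^{3} + 18 x^{2} + 18 x - 1\right) e^{x}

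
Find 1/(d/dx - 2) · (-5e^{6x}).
- \frac{5 e^{6 x}}{4}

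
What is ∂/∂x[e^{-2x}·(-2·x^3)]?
x^{2} \left(4 x - 6\right) e^{- 2 x}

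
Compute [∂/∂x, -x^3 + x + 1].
1 - 3 x^{2}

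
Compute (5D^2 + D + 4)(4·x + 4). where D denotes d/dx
16 x + 20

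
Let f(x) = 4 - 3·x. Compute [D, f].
-3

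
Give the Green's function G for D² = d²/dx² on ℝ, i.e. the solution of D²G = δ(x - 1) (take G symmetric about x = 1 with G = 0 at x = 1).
\frac{|x - 1|}{2}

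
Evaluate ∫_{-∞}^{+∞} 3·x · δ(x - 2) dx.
6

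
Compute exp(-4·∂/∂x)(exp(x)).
e^{x - 4}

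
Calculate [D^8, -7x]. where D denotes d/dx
-56D^{7}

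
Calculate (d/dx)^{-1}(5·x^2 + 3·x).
\frac{5 x^{3}}{3} + \frac{3 x^{2}}{2}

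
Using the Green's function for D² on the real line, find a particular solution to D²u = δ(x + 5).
\frac{|x + 5|}{2}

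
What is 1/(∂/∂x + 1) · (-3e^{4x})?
- \frac{3 e^{4 x}}{5}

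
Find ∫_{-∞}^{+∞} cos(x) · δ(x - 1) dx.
\cos{\left(1 \right)}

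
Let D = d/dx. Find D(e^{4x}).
4 e^{4 x}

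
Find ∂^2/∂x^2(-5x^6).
- 150 x^{4}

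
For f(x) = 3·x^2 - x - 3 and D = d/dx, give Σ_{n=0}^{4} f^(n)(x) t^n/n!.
3 t^{2} + t \left(6 x - 1\right) + 3 x^{2} - x - 3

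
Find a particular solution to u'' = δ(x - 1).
\frac{|x - 1|}{2}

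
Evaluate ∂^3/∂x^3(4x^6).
480 x^{3}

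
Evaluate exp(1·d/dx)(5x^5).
5 x^{5} + 25 x^{4} + 50 x^{3} + 50 x^{2} + 25 x + 5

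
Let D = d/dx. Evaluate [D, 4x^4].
16 x^{3}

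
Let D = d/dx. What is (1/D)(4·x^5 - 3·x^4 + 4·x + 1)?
\frac{2 x^{6}}{3} - \frac{3 x^{5}}{5} + 2 x^{2} + x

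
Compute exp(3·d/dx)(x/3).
\frac{x}{3} + 1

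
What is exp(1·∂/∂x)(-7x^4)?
- 7 x^{4} - 28 x^{3} - 42 x^{2} - 28 x - 7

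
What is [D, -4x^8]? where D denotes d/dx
- 32 x^{7}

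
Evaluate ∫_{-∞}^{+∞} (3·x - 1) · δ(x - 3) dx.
8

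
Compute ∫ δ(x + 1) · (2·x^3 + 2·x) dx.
-4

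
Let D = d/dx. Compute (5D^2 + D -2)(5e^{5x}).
640 e^{5 x}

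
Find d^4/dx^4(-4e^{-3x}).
- 324 e^{- 3 x}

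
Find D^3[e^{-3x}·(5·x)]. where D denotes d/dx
135 \left(1 - x\right) e^{- 3 x}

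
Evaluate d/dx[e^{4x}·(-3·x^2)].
6 x \left(- 2 x - 1\right) e^{4 x}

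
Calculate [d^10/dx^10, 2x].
20\frac{d^{9}}{dx^{9}}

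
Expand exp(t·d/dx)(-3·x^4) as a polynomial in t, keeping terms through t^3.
3 x \left(- 4 t^{3} - 6 t^{2} x - 4 t x^{2} - x^{3}\right)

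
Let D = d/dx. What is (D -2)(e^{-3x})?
- 5 e^{- 3 x}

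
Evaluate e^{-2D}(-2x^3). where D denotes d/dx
- 2 x^{3} + 12 x^{2} - 24 x + 16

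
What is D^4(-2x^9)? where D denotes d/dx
- 6048 x^{5}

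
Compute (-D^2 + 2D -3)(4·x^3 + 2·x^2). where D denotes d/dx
- 12 x^{3} + 18 x^{2} - 16 x - 4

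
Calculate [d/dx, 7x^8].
56 x^{7}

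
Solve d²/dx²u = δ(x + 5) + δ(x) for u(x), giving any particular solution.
\frac{|x + 5|}{2} + \frac{|x|}{2}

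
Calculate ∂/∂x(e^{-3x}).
- 3 e^{- 3 x}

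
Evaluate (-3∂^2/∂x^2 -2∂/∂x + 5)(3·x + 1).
15 x - 1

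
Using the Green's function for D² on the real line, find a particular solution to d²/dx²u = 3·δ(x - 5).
\frac{3|x - 5|}{2}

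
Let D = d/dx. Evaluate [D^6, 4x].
24D^{5}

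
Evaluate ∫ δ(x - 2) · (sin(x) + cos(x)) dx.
\cos{\left(2 \right)} + \sin{\left(2 \right)}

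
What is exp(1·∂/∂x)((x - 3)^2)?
x^{2} - 4 x + 4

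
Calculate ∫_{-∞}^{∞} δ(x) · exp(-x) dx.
1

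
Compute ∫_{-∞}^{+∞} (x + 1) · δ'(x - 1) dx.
-1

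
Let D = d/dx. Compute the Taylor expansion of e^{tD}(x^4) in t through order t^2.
x^{2} \left(6 t^{2} + 4 t x + x^{2}\right)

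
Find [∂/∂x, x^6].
6 x^{5}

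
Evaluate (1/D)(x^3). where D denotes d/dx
\frac{x^{4}}{4}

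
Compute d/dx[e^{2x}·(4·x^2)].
8 x \left(x + 1\right) e^{2 x}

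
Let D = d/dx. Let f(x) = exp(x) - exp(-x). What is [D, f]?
2 \cosh{\left(x \right)}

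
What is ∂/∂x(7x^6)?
42 x^{5}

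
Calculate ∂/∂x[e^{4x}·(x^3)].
x^{2} \left(4 x + 3\right) e^{4 x}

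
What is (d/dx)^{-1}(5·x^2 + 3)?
\frac{5 x^{3}}{3} + 3 x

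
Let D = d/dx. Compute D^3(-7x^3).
-42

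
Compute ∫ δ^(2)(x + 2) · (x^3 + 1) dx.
-12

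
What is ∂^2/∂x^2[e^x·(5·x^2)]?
5 \left(x^{2} + 4 x + 2\right) e^{x}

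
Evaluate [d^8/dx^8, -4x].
-32\frac{d^{7}}{dx^{7}}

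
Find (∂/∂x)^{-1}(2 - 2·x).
- x^{2} + 2 x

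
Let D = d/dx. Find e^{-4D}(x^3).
x^{3} - 12 x^{2} + 48 x - 64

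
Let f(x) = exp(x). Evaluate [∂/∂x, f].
e^{x}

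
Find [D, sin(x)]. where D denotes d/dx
\cos{\left(x \right)}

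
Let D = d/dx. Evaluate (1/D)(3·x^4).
\frac{3 x^{5}}{5}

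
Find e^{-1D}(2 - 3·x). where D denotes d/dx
5 - 3 x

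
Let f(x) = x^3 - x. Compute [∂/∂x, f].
3 x^{2} - 1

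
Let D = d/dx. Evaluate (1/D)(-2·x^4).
- \frac{2 x^{5}}{5}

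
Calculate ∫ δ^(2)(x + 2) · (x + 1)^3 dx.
-6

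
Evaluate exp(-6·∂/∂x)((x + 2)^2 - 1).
x^{2} - 8 x + 15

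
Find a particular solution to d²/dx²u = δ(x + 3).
\frac{|x + 3|}{2}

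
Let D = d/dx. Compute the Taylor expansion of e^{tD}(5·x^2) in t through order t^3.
5 t^{2} + 10 t x + 5 x^{2}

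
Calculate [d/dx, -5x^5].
- 25 x^{4}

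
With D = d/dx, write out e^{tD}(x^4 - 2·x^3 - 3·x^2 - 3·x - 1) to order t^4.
t^{4} + t^{3} \left(4 x - 2\right) - t^{2} \left(- 6 x^{2} + 6 x + 3\right) - t \left(- 4 x^{3} + 6 x^{2} + 6 x + 3\right) + x^{4} - 2 x^{3} - 3 x^{2} - 3 x - 1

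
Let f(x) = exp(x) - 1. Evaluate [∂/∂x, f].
e^{x}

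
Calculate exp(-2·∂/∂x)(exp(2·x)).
e^{2 x - 4}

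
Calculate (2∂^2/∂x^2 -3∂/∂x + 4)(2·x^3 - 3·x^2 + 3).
2 x \left(4 x^{2} - 15 x + 21\right)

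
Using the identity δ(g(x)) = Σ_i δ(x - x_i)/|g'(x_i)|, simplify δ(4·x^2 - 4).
\frac{\delta(x - 1) + \delta(x + 1)}{8}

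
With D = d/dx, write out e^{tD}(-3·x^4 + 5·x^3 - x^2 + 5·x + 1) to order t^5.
- 3 t^{4} + t^{3} \left(5 - 12 x\right) + t^{2} \left(- 18 x^{2} + 15 x - 1\right) - t \left(12 x^{3} - 15 x^{2} + 2 x - 5\right) - 3 x^{4} + 5 x^{3} - x^{2} + 5 x + 1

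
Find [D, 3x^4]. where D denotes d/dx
12 x^{3}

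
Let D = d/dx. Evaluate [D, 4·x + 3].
4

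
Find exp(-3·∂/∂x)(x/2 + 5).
\frac{x}{2} + \frac{7}{2}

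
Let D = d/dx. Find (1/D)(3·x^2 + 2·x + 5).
x^{3} + x^{2} + 5 x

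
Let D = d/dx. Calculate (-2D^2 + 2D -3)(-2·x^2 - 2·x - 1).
6 x^{2} - 2 x + 7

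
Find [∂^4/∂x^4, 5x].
20\frac{d^{3}}{dx^{3}}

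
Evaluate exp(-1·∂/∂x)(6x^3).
6 x^{3} - 18 x^{2} + 18 x - 6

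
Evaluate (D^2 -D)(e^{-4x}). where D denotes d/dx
20 e^{- 4 x}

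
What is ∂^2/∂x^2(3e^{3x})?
27 e^{3 x}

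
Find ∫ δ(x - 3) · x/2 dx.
\frac{3}{2}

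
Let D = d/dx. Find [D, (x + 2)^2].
2 x + 4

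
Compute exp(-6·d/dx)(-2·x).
12 - 2 x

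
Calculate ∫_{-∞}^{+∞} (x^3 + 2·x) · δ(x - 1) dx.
3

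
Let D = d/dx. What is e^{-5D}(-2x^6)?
- 2 x^{6} + 60 x^{5} - 750 x^{4} + 5000 x^{3} - 18750 x^{2} + 37500 x - 31250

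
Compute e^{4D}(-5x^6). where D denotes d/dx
- 5 x^{6} - 120 x^{5} - 1200 x^{4} - 6400 x^{3} - 19200 x^{2} - 30720 x - 20480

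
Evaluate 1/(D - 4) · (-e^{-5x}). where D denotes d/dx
\frac{e^{- 5 x}}{9}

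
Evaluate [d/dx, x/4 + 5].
\frac{1}{4}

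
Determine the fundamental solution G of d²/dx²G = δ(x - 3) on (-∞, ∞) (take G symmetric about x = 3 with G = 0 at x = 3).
\frac{|x - 3|}{2}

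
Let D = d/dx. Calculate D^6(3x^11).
997920 x^{5}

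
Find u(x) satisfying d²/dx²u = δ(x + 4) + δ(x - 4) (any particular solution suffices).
\frac{|x + 4|}{2} + \frac{|x - 4|}{2}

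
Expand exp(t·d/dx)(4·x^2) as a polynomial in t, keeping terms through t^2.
4 t^{2} + 8 t x + 4 x^{2}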